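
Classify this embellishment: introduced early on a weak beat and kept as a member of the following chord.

Anticipation.

Approach: ahead of the chord change (typically by step), so it is dissonant against the current harmony. Departure: none — the same pitch is restated or held and is a chord tone of the new harmony.
Dissonant first, consonant once the harmony catches up: the note simply arrives early — an anticipation. (The reverse timing, consonant first and dissonant after the change, would be a suspension or retardation.)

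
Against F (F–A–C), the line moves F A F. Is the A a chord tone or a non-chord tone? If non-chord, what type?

Chord tone (the third of F major triad).

F major triad contains F, A, C; A is the third, so it is a chord tone.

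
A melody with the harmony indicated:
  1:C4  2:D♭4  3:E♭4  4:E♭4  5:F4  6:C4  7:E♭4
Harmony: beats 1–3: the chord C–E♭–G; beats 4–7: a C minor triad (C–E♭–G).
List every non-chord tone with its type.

D♭4 (beat 2) — passing tone; F4 (beat 5) — escape tone.

The harmony at that moment is C minor triad (C, E♭, G); D♭4 is not a chord tone.
It is approached by step up from C4 and left by step up to E♭4.
Step in, step out in the same direction — a passing tone.
The harmony at that moment is C minor triad (C, E♭, G); F4 is not a chord tone.
It is approached by step up from E♭4 and left by leap down to C4.
Step in, leap out — an escape tone.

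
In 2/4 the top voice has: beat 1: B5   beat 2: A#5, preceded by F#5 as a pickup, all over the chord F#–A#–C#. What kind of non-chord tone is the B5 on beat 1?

The harmony at that moment is F# major triad (F#, A#, C#); B5 is not a chord tone.
It is approached by leap up from F#5 and left by step down to A#5.
Leap in, step out, metrically accented — an appoggiatura.

Appoggiatura.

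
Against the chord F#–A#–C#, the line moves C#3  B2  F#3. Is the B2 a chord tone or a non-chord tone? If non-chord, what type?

The harmony at that moment is F# major triad (F#, A#, C#); B2 is not a chord tone.
It is approached by step down from C#3 and left by leap up to F#3.
Step in, leap out — an escape tone.

Non-chord tone — an escape tone.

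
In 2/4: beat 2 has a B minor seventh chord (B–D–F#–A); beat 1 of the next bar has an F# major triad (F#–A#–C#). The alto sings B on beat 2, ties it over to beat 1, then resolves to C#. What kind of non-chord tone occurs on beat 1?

The harmony at that moment is F# major triad (F#, A#, C#); B is not a chord tone.
It is held over (the same pitch as the preceding B) and left by step up to C#.
Held over from the previous chord and resolving up by step — a retardation.

Retardation.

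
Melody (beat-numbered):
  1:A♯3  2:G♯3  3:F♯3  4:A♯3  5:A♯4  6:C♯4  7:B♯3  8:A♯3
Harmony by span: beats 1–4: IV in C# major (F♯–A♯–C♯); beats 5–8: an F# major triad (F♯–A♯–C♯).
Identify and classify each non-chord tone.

G♯3 (beat 2) — passing tone; B♯3 (beat 7) — passing tone.

The harmony at that moment is F♯ major triad (F♯, A♯, C♯); G♯3 is not a chord tone.
It is approached by step down from A♯3 and left by step down to F♯3.
Step in, step out in the same direction — a passing tone.
The harmony at that moment is F♯ major triad (F♯, A♯, C♯); B♯3 is not a chord tone.
It is approached by step down from C♯4 and left by step down to A♯3.
Step in, step out in the same direction — a passing tone.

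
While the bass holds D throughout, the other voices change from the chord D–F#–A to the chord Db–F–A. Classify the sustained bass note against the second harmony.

Pedal tone (pedal point).

The harmony at that moment is Db augmented triad (Db, F, A); D is not a chord tone.
It is held over (the same pitch as the preceding D) and then sustained as the same pitch into the next harmony.
Sustained through a change of harmony — a pedal tone.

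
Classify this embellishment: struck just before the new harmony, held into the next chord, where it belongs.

Anticipation.

Approach: ahead of the chord change (typically by step), so it is dissonant against the current harmony. Departure: none — the same pitch is restated or held and is a chord tone of the new harmony.
Dissonant first, consonant once the harmony catches up: the note simply arrives early — an anticipation. (The reverse timing, consonant first and dissonant after the change, would be a suspension or retardation.)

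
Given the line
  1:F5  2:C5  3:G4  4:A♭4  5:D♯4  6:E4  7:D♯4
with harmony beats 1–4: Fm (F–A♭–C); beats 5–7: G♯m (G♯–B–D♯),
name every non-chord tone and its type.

G4 (beat 3) — appoggiatura; E4 (beat 6) — neighbor tone.

The harmony at that moment is F minor triad (F, A♭, C); G4 is not a chord tone.
It is approached by leap down from C5 and left by step up to A♭4.
Leap in, step out — an appoggiatura.
The harmony at that moment is G♯ minor triad (G♯, B, D♯); E4 is not a chord tone.
It is approached by step up from D♯4 and left by step down to D♯4.
Step away and step back to the same note — a neighbor tone (upper neighbor).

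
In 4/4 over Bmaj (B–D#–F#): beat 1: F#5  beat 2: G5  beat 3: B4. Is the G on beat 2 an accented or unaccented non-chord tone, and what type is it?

Unaccented escape tone.

The harmony at that moment is B major triad (B, D#, F#); G5 is not a chord tone.
It is approached by step up from F#5 and left by leap down to B4.
Step in, leap out — an escape tone.
It falls on a weak beat, so it is unaccented.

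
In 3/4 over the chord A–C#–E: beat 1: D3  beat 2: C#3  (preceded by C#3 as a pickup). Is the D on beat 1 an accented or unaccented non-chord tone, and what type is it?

The harmony at that moment is A major triad (A, C#, E); D3 is not a chord tone.
It is approached by step up from C#3 and left by step down to C#3.
Step away and step back to the same note — a neighbor tone (upper neighbor).
It falls on the downbeat, so it is accented.

Accented neighbor tone.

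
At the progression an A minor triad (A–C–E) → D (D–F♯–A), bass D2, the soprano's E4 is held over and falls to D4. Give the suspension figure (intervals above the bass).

At the second chord the bass is D2. The suspended E4 lies a ninth above the bass; after resolving down by step to D4, the interval above the bass becomes an octave.
Suspension figures are named by those two intervals: 9–8.

9–8 suspension.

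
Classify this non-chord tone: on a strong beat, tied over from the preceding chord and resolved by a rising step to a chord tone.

Retardation.

Approach: by preparation — the pitch is first a chord tone, then held (tied or repeated) while the harmony changes under it. Departure: up by step. Metric position: strong.
A prepared dissonance that resolves upward by step — a retardation. (The same figure resolving downward would be a suspension.)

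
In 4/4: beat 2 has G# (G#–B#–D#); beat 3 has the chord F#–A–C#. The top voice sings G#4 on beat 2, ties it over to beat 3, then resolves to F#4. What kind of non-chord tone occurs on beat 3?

Suspension.

The harmony at that moment is F# minor triad (F#, A, C#); G#4 is not a chord tone.
It is held over (the same pitch as the preceding G#4) and left by step down to F#4.
Held over from the previous chord and resolving down by step — a suspension.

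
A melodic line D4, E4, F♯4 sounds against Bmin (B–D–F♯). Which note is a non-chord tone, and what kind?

The harmony at that moment is B minor triad (B, D, F♯); E4 is not a chord tone.
It is approached by step up from D4 and left by step up to F♯4.
Step in, step out in the same direction — a passing tone.

E4 is a passing tone.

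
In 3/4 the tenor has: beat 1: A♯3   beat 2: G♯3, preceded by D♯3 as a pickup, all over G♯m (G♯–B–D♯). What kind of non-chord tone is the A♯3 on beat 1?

Appoggiatura.

The harmony at that moment is G♯ minor triad (G♯, B, D♯); A♯3 is not a chord tone.
It is approached by leap up from D♯3 and left by step down to G♯3.
Leap in, step out, metrically accented — an appoggiatura.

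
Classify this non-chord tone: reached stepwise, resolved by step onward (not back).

Approach: by step. Departure: by step, continuing in the same direction.
Stepwise on both sides with no change of direction means the note fills in the space between two different chord tones — a passing tone. (Had it turned back to its starting note it would be a neighbor tone instead.)

Passing tone.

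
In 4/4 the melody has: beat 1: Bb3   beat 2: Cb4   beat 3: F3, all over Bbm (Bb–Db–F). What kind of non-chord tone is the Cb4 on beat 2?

Escape tone.

The harmony at that moment is Bb minor triad (Bb, Db, F); Cb4 is not a chord tone.
It is approached by step up from Bb3 and left by leap down to F3.
Step in, leap out, on a weak beat — an escape tone.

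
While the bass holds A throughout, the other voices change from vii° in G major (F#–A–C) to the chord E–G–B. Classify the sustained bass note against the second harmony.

Pedal tone (pedal point).

The harmony at that moment is E minor triad (E, G, B); A is not a chord tone.
It is held over (the same pitch as the preceding A) and then sustained as the same pitch into the next harmony.
Sustained through a change of harmony — a pedal tone.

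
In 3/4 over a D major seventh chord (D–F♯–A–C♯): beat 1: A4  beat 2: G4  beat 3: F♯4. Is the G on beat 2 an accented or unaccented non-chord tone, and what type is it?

Unaccented passing tone.

The harmony at that moment is D major seventh chord (D, F♯, A, C♯); G4 is not a chord tone.
It is approached by step down from A4 and left by step down to F♯4.
Step in, step out in the same direction — a passing tone.
It falls on a weak beat, so it is unaccented.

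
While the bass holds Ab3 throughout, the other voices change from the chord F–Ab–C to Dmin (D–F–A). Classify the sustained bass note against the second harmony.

Pedal tone (pedal point).

The harmony at that moment is D minor triad (D, F, A); Ab3 is not a chord tone.
It is held over (the same pitch as the preceding Ab3) and then sustained as the same pitch into the next harmony.
Sustained through a change of harmony — a pedal tone.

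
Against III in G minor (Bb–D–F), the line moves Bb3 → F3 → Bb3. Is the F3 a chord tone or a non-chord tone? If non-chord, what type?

Chord tone (the fifth of Bb major triad).

Bb major triad contains Bb, D, F; F is the fifth, so it is a chord tone.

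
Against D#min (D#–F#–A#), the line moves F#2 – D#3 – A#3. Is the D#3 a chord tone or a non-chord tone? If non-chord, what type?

Chord tone (the root of D# minor triad).

D# minor triad contains D#, F#, A#; D# is the root, so it is a chord tone.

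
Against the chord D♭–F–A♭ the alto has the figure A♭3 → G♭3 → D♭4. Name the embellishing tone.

The harmony at that moment is D♭ major triad (D♭, F, A♭); G♭3 is not a chord tone.
It is approached by step down from A♭3 and left by leap up to D♭4.
Step in, leap out — an escape tone.

G♭3 is an escape tone.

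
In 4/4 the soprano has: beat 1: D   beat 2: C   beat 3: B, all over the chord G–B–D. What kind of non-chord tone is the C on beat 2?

Passing tone.

The harmony at that moment is G major triad (G, B, D); C is not a chord tone.
It is approached by step down from D and left by step down to B.
Step in, step out in the same direction — a passing tone.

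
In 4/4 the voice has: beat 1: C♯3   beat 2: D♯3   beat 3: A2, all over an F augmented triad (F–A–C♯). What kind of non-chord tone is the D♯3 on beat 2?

Escape tone.

The harmony at that moment is F augmented triad (F, A, C♯); D♯3 is not a chord tone.
It is approached by step up from C♯3 and left by leap down to A2.
Step in, leap out, on a weak beat — an escape tone.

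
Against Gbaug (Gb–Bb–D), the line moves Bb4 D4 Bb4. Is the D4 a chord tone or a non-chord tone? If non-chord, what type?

Gb augmented triad contains Gb, Bb, D; D is the fifth, so it is a chord tone.

Chord tone (the fifth of Gb augmented triad).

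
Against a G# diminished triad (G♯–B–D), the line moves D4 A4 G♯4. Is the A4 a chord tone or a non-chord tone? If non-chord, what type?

The harmony at that moment is G♯ diminished triad (G♯, B, D); A4 is not a chord tone.
It is approached by leap up from D4 and left by step down to G♯4.
Leap in, step out — an appoggiatura.

Non-chord tone — an appoggiatura.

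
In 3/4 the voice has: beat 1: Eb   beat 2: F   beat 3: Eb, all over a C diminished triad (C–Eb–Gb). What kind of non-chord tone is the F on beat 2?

Upper neighbor tone.

The harmony at that moment is C diminished triad (C, Eb, Gb); F is not a chord tone.
It is approached by step up from Eb and left by step down to Eb.
Step away and step back to the same note — a neighbor tone (upper neighbor).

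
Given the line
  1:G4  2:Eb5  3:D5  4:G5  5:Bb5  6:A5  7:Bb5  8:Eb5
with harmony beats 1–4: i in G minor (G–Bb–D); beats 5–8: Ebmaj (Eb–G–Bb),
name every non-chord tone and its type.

The harmony at that moment is G minor triad (G, Bb, D); Eb5 is not a chord tone.
It is approached by leap up from G4 and left by step down to D5.
Leap in, step out — an appoggiatura.
The harmony at that moment is Eb major triad (Eb, G, Bb); A5 is not a chord tone.
It is approached by step down from Bb5 and left by step up to Bb5.
Step away and step back to the same note — a neighbor tone (lower neighbor).

Eb5 (beat 2) — appoggiatura; A5 (beat 6) — neighbor tone.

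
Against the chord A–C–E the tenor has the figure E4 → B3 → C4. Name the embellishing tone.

B3 is an appoggiatura.

The harmony at that moment is A minor triad (A, C, E); B3 is not a chord tone.
It is approached by leap down from E4 and left by step up to C4.
Leap in, step out — an appoggiatura.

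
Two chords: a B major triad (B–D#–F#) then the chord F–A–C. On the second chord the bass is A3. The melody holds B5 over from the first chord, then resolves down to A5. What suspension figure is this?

At the second chord the bass is A3. The suspended B5 lies a ninth above the bass; after resolving down by step to A5, the interval above the bass becomes an octave.
Suspension figures are named by those two intervals: 9–8.

9–8 suspension.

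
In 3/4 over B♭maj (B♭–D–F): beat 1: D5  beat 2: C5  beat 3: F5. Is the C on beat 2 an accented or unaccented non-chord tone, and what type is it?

Unaccented escape tone.

The harmony at that moment is B♭ major triad (B♭, D, F); C5 is not a chord tone.
It is approached by step down from D5 and left by leap up to F5.
Step in, leap out — an escape tone.
It falls on a weak beat, so it is unaccented.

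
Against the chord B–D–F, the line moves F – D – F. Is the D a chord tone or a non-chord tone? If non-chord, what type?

Chord tone (the third of B diminished triad).

B diminished triad contains B, D, F; D is the third, so it is a chord tone.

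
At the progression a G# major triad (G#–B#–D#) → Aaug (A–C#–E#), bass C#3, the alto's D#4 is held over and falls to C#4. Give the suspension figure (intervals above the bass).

At the second chord the bass is C#3. The suspended D#4 lies a ninth above the bass; after resolving down by step to C#4, the interval above the bass becomes an octave.
Suspension figures are named by those two intervals: 9–8.

9–8 suspension.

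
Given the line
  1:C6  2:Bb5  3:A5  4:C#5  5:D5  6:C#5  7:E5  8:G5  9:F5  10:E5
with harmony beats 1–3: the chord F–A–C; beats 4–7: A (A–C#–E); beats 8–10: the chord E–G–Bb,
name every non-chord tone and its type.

The harmony at that moment is F major triad (F, A, C); Bb5 is not a chord tone.
It is approached by step down from C6 and left by step down to A5.
Step in, step out in the same direction — a passing tone.
The harmony at that moment is A major triad (A, C#, E); D5 is not a chord tone.
It is approached by step up from C#5 and left by step down to C#5.
Step away and step back to the same note — a neighbor tone (upper neighbor).
The harmony at that moment is E diminished triad (E, G, Bb); F5 is not a chord tone.
It is approached by step down from G5 and left by step down to E5.
Step in, step out in the same direction — a passing tone.

Bb5 (beat 2) — passing tone; D5 (beat 5) — neighbor tone; F5 (beat 9) — passing tone.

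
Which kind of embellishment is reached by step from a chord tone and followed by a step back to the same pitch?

Neighbor tone.

Approach: by step. Departure: by step in the opposite direction, back to the starting pitch.
Stepwise on both sides but reversing to return to the same chord tone — a neighbor tone. (Had it continued onward in the same direction it would be a passing tone instead.)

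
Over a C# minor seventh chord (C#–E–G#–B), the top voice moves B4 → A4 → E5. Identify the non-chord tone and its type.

A4 is an escape tone.

The harmony at that moment is C# minor seventh chord (C#, E, G#, B); A4 is not a chord tone.
It is approached by step down from B4 and left by leap up to E5.
Step in, leap out — an escape tone.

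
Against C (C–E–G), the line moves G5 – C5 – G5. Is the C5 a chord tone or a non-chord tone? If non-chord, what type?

Chord tone (the root of C major triad).

C major triad contains C, E, G; C is the root, so it is a chord tone.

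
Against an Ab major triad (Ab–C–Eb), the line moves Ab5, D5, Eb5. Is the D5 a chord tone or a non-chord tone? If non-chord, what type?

The harmony at that moment is Ab major triad (Ab, C, Eb); D5 is not a chord tone.
It is approached by leap down from Ab5 and left by step up to Eb5.
Leap in, step out — an appoggiatura.

Non-chord tone — an appoggiatura.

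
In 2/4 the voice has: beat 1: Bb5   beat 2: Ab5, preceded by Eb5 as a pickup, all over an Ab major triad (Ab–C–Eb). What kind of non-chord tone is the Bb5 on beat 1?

The harmony at that moment is Ab major triad (Ab, C, Eb); Bb5 is not a chord tone.
It is approached by leap up from Eb5 and left by step down to Ab5.
Leap in, step out, metrically accented — an appoggiatura.

Appoggiatura.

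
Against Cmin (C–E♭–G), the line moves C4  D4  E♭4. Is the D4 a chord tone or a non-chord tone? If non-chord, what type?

Non-chord tone — a passing tone.

The harmony at that moment is C minor triad (C, E♭, G); D4 is not a chord tone.
It is approached by step up from C4 and left by step up to E♭4.
Step in, step out in the same direction — a passing tone.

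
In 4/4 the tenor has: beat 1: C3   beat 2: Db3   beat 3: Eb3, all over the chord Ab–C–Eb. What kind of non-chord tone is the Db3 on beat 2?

Passing tone.

The harmony at that moment is Ab major triad (Ab, C, Eb); Db3 is not a chord tone.
It is approached by step up from C3 and left by step up to Eb3.
Step in, step out in the same direction — a passing tone.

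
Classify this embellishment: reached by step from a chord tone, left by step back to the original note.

Neighbor tone.

Approach: by step. Departure: by step in the opposite direction, back to the starting pitch.
Stepwise on both sides but reversing to return to the same chord tone — a neighbor tone. (Had it continued onward in the same direction it would be a passing tone instead.)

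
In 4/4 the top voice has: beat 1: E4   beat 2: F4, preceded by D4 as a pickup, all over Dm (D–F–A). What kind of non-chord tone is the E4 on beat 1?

Passing tone.

The harmony at that moment is D minor triad (D, F, A); E4 is not a chord tone.
It is approached by step up from D4 and left by step up to F4.
Step in, step out in the same direction — a passing tone.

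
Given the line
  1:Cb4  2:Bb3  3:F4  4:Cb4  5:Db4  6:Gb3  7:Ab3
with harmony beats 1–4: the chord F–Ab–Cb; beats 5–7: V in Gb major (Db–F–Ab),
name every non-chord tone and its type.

The harmony at that moment is F diminished triad (F, Ab, Cb); Bb3 is not a chord tone.
It is approached by step down from Cb4 and left by leap up to F4.
Step in, leap out — an escape tone.
The harmony at that moment is Db major triad (Db, F, Ab); Gb3 is not a chord tone.
It is approached by leap down from Db4 and left by step up to Ab3.
Leap in, step out — an appoggiatura.

Bb3 (beat 2) — escape tone; Gb3 (beat 6) — appoggiatura.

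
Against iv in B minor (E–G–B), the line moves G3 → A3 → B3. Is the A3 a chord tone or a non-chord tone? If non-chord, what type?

The harmony at that moment is E minor triad (E, G, B); A3 is not a chord tone.
It is approached by step up from G3 and left by step up to B3.
Step in, step out in the same direction — a passing tone.

Non-chord tone — a passing tone.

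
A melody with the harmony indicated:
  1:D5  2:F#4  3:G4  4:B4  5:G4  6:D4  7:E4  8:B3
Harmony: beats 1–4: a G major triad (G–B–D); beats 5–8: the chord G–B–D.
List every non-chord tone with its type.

F#4 (beat 2) — appoggiatura; E4 (beat 7) — escape tone.

The harmony at that moment is G major triad (G, B, D); F#4 is not a chord tone.
It is approached by leap down from D5 and left by step up to G4.
Leap in, step out — an appoggiatura.
The harmony at that moment is G major triad (G, B, D); E4 is not a chord tone.
It is approached by step up from D4 and left by leap down to B3.
Step in, leap out — an escape tone.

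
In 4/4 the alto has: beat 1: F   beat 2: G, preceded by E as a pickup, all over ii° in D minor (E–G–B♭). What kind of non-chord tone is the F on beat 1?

Passing tone.

The harmony at that moment is E diminished triad (E, G, B♭); F is not a chord tone.
It is approached by step up from E and left by step up to G.
Step in, step out in the same direction — a passing tone.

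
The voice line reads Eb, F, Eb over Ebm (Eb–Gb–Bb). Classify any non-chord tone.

The harmony at that moment is Eb minor triad (Eb, Gb, Bb); F is not a chord tone.
It is approached by step up from Eb and left by step down to Eb.
Step away and step back to the same note — a neighbor tone (upper neighbor).

F is a neighbor tone.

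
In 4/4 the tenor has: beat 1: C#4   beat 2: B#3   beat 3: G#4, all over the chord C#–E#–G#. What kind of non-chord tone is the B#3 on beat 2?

Escape tone.

The harmony at that moment is C# major triad (C#, E#, G#); B#3 is not a chord tone.
It is approached by step down from C#4 and left by leap up to G#4.
Step in, leap out, on a weak beat — an escape tone.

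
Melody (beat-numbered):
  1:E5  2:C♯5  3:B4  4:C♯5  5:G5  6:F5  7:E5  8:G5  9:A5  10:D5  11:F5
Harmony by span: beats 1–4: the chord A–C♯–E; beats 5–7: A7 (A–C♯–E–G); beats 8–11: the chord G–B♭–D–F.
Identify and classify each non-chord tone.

B4 (beat 3) — neighbor tone; F5 (beat 6) — passing tone; A5 (beat 9) — escape tone.

The harmony at that moment is A major triad (A, C♯, E); B4 is not a chord tone.
It is approached by step down from C♯5 and left by step up to C♯5.
Step away and step back to the same note — a neighbor tone (lower neighbor).
The harmony at that moment is A dominant seventh chord (A, C♯, E, G); F5 is not a chord tone.
It is approached by step down from G5 and left by step down to E5.
Step in, step out in the same direction — a passing tone.
The harmony at that moment is G minor seventh chord (G, B♭, D, F); A5 is not a chord tone.
It is approached by step up from G5 and left by leap down to D5.
Step in, leap out — an escape tone.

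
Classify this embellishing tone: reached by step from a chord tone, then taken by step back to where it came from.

Approach: by step. Departure: by step in the opposite direction, back to the starting pitch.
Stepwise on both sides but reversing to return to the same chord tone — a neighbor tone. (Had it continued onward in the same direction it would be a passing tone instead.)

Neighbor tone.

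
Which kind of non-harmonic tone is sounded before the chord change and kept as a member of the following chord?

Anticipation.

Approach: ahead of the chord change (typically by step), so it is dissonant against the current harmony. Departure: none — the same pitch is restated or held and is a chord tone of the new harmony.
Dissonant first, consonant once the harmony catches up: the note simply arrives early — an anticipation. (The reverse timing, consonant first and dissonant after the change, would be a suspension or retardation.)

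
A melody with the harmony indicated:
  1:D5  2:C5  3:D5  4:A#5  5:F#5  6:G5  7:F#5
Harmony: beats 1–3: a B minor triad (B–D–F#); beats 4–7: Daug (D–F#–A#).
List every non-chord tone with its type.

C5 (beat 2) — neighbor tone; G5 (beat 6) — neighbor tone.

The harmony at that moment is B minor triad (B, D, F#); C5 is not a chord tone.
It is approached by step down from D5 and left by step up to D5.
Step away and step back to the same note — a neighbor tone (lower neighbor).
The harmony at that moment is D augmented triad (D, F#, A#); G5 is not a chord tone.
It is approached by step up from F#5 and left by step down to F#5.
Step away and step back to the same note — a neighbor tone (upper neighbor).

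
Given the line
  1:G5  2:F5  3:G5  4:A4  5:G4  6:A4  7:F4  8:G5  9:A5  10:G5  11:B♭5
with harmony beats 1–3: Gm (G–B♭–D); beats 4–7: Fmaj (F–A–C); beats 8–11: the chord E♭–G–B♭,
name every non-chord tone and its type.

F5 (beat 2) — neighbor tone; G4 (beat 5) — neighbor tone; A5 (beat 9) — neighbor tone.

The harmony at that moment is G minor triad (G, B♭, D); F5 is not a chord tone.
It is approached by step down from G5 and left by step up to G5.
Step away and step back to the same note — a neighbor tone (lower neighbor).
The harmony at that moment is F major triad (F, A, C); G4 is not a chord tone.
It is approached by step down from A4 and left by step up to A4.
Step away and step back to the same note — a neighbor tone (lower neighbor).
The harmony at that moment is E♭ major triad (E♭, G, B♭); A5 is not a chord tone.
It is approached by step up from G5 and left by step down to G5.
Step away and step back to the same note — a neighbor tone (upper neighbor).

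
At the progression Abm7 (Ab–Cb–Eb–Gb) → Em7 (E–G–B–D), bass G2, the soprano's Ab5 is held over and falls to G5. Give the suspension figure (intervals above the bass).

9–8 suspension.

At the second chord the bass is G2. The suspended Ab5 lies a ninth above the bass; after resolving down by step to G5, the interval above the bass becomes an octave.
Suspension figures are named by those two intervals: 9–8.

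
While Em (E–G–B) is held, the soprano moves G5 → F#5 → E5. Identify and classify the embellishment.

F#5 is a passing tone.

The harmony at that moment is E minor triad (E, G, B); F#5 is not a chord tone.
It is approached by step down from G5 and left by step down to E5.
Step in, step out in the same direction — a passing tone.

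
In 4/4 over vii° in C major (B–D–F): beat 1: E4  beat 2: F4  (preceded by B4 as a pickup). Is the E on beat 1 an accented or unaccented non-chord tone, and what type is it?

Accented appoggiatura.

The harmony at that moment is B diminished triad (B, D, F); E4 is not a chord tone.
It is approached by leap down from B4 and left by step up to F4.
Leap in, step out — an appoggiatura.
It falls on the downbeat, so it is accented.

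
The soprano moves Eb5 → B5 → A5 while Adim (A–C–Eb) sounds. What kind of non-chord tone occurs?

B5 is an appoggiatura.

The harmony at that moment is A diminished triad (A, C, Eb); B5 is not a chord tone.
It is approached by leap up from Eb5 and left by step down to A5.
Leap in, step out — an appoggiatura.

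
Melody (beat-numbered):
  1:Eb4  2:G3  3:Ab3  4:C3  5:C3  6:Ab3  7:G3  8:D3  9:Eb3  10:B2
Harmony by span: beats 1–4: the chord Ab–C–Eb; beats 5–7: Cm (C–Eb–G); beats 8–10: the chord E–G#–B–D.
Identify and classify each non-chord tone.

The harmony at that moment is Ab major triad (Ab, C, Eb); G3 is not a chord tone.
It is approached by leap down from Eb4 and left by step up to Ab3.
Leap in, step out — an appoggiatura.
The harmony at that moment is C minor triad (C, Eb, G); Ab3 is not a chord tone.
It is approached by leap up from C3 and left by step down to G3.
Leap in, step out — an appoggiatura.
The harmony at that moment is E dominant seventh chord (E, G#, B, D); Eb3 is not a chord tone.
It is approached by step up from D3 and left by leap down to B2.
Step in, leap out — an escape tone.

G3 (beat 2) — appoggiatura; Ab3 (beat 6) — appoggiatura; Eb3 (beat 9) — escape tone.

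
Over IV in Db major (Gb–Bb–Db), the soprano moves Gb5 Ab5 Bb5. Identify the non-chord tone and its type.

The harmony at that moment is Gb major triad (Gb, Bb, Db); Ab5 is not a chord tone.
It is approached by step up from Gb5 and left by step up to Bb5.
Step in, step out in the same direction — a passing tone.

Ab5 is a passing tone.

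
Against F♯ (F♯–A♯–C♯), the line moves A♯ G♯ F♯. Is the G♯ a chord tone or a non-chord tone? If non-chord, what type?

The harmony at that moment is F♯ major triad (F♯, A♯, C♯); G♯ is not a chord tone.
It is approached by step down from A♯ and left by step down to F♯.
Step in, step out in the same direction — a passing tone.

Non-chord tone — a passing tone.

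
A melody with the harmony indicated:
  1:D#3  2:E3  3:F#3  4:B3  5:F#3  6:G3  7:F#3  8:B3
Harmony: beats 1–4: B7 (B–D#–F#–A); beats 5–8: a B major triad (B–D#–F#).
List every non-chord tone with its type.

The harmony at that moment is B dominant seventh chord (B, D#, F#, A); E3 is not a chord tone.
It is approached by step up from D#3 and left by step up to F#3.
Step in, step out in the same direction — a passing tone.
The harmony at that moment is B major triad (B, D#, F#); G3 is not a chord tone.
It is approached by step up from F#3 and left by step down to F#3.
Step away and step back to the same note — a neighbor tone (upper neighbor).

E3 (beat 2) — passing tone; G3 (beat 6) — neighbor tone.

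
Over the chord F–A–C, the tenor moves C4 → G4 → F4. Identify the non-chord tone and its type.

G4 is an appoggiatura.

The harmony at that moment is F major triad (F, A, C); G4 is not a chord tone.
It is approached by leap up from C4 and left by step down to F4.
Leap in, step out — an appoggiatura.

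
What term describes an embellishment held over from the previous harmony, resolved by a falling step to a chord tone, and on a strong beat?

Approach: by preparation — the pitch is first a chord tone, then held (tied or repeated) while the harmony changes under it. Departure: down by step. Metric position: strong.
A prepared dissonance that resolves downward by step — a suspension. (The same figure resolving upward would be a retardation.)

Suspension.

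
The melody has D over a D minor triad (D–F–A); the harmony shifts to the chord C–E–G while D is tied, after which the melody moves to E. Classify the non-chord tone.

The harmony at that moment is C major triad (C, E, G); D is not a chord tone.
It is held over (the same pitch as the preceding D) and left by step up to E.
Held over from the previous chord and resolving up by step — a retardation.

D is a retardation.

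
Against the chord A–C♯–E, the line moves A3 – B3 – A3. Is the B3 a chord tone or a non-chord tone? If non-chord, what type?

The harmony at that moment is A major triad (A, C♯, E); B3 is not a chord tone.
It is approached by step up from A3 and left by step down to A3.
Step away and step back to the same note — a neighbor tone (upper neighbor).

Non-chord tone — a neighbor tone.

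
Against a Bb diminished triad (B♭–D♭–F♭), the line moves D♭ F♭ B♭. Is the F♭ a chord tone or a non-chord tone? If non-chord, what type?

Chord tone (the fifth of Bb diminished triad).

Bb diminished triad contains B♭, D♭, F♭; F♭ is the fifth, so it is a chord tone.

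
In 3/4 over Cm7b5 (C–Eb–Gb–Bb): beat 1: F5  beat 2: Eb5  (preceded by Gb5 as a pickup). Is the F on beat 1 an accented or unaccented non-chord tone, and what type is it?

Accented passing tone.

The harmony at that moment is C half-diminished seventh chord (C, Eb, Gb, Bb); F5 is not a chord tone.
It is approached by step down from Gb5 and left by step down to Eb5.
Step in, step out in the same direction — a passing tone.
It falls on the downbeat, so it is accented.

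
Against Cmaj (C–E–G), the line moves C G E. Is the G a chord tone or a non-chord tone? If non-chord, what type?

Chord tone (the fifth of C major triad).

C major triad contains C, E, G; G is the fifth, so it is a chord tone.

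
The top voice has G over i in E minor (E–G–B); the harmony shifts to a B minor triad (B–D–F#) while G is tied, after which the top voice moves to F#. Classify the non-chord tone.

G is a suspension.

The harmony at that moment is B minor triad (B, D, F#); G is not a chord tone.
It is held over (the same pitch as the preceding G) and left by step down to F#.
Held over from the previous chord and resolving down by step — a suspension.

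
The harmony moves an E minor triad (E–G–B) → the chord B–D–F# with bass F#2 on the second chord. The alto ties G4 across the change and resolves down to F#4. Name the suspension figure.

At the second chord the bass is F#2. The suspended G4 lies a ninth above the bass; after resolving down by step to F#4, the interval above the bass becomes an octave.
Suspension figures are named by those two intervals: 9–8.

9–8 suspension.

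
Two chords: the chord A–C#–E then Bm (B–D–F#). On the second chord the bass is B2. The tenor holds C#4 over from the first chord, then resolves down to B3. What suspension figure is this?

9–8 suspension.

At the second chord the bass is B2. The suspended C#4 lies a ninth above the bass; after resolving down by step to B3, the interval above the bass becomes an octave.
Suspension figures are named by those two intervals: 9–8.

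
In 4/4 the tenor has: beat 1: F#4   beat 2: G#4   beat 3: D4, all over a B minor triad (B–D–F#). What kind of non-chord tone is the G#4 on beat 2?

The harmony at that moment is B minor triad (B, D, F#); G#4 is not a chord tone.
It is approached by step up from F#4 and left by leap down to D4.
Step in, leap out, on a weak beat — an escape tone.

Escape tone.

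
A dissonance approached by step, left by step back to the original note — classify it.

Neighbor tone.

Approach: by step. Departure: by step in the opposite direction, back to the starting pitch.
Stepwise on both sides but reversing to return to the same chord tone — a neighbor tone. (Had it continued onward in the same direction it would be a passing tone instead.)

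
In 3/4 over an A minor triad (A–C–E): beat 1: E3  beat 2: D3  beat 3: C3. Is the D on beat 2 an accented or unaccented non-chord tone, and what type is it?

Unaccented passing tone.

The harmony at that moment is A minor triad (A, C, E); D3 is not a chord tone.
It is approached by step down from E3 and left by step down to C3.
Step in, step out in the same direction — a passing tone.
It falls on a weak beat, so it is unaccented.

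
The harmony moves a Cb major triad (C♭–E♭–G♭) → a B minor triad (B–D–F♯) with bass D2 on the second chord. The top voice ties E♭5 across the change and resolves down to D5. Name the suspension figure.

At the second chord the bass is D2. The suspended E♭5 lies a ninth above the bass; after resolving down by step to D5, the interval above the bass becomes an octave.
Suspension figures are named by those two intervals: 9–8.

9–8 suspension.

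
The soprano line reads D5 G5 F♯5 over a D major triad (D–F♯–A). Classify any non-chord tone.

G5 is an appoggiatura.

The harmony at that moment is D major triad (D, F♯, A); G5 is not a chord tone.
It is approached by leap up from D5 and left by step down to F♯5.
Leap in, step out — an appoggiatura.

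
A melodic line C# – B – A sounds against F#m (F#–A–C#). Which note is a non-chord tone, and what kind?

The harmony at that moment is F# minor triad (F#, A, C#); B is not a chord tone.
It is approached by step down from C# and left by step down to A.
Step in, step out in the same direction — a passing tone.

B is a passing tone.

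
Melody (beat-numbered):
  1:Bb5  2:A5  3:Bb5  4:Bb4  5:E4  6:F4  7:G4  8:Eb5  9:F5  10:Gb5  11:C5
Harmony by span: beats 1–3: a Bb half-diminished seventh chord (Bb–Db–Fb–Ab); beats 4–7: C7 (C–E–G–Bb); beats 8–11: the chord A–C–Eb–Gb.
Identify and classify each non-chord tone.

A5 (beat 2) — neighbor tone; F4 (beat 6) — passing tone; F5 (beat 9) — passing tone.

The harmony at that moment is Bb half-diminished seventh chord (Bb, Db, Fb, Ab); A5 is not a chord tone.
It is approached by step down from Bb5 and left by step up to Bb5.
Step away and step back to the same note — a neighbor tone (lower neighbor).
The harmony at that moment is C dominant seventh chord (C, E, G, Bb); F4 is not a chord tone.
It is approached by step up from E4 and left by step up to G4.
Step in, step out in the same direction — a passing tone.
The harmony at that moment is A diminished seventh chord (A, C, Eb, Gb); F5 is not a chord tone.
It is approached by step up from Eb5 and left by step up to Gb5.
Step in, step out in the same direction — a passing tone.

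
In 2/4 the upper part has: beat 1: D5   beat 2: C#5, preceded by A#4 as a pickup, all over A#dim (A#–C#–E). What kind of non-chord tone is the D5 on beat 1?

The harmony at that moment is A# diminished triad (A#, C#, E); D5 is not a chord tone.
It is approached by leap up from A#4 and left by step down to C#5.
Leap in, step out, metrically accented — an appoggiatura.

Appoggiatura.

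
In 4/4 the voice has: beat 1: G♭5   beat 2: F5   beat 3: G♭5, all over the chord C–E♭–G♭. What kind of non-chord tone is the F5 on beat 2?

The harmony at that moment is C diminished triad (C, E♭, G♭); F5 is not a chord tone.
It is approached by step down from G♭5 and left by step up to G♭5.
Step away and step back to the same note — a neighbor tone (lower neighbor).

Lower neighbor tone.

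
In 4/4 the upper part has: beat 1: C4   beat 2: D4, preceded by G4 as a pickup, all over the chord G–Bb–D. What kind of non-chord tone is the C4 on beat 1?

The harmony at that moment is G minor triad (G, Bb, D); C4 is not a chord tone.
It is approached by leap down from G4 and left by step up to D4.
Leap in, step out, metrically accented — an appoggiatura.

Appoggiatura.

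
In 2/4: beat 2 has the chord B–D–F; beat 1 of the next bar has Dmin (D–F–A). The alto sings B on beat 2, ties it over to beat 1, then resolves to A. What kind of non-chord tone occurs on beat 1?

Suspension.

The harmony at that moment is D minor triad (D, F, A); B is not a chord tone.
It is held over (the same pitch as the preceding B) and left by step down to A.
Held over from the previous chord and resolving down by step — a suspension.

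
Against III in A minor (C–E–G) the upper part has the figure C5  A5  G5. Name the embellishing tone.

The harmony at that moment is C major triad (C, E, G); A5 is not a chord tone.
It is approached by leap up from C5 and left by step down to G5.
Leap in, step out — an appoggiatura.

A5 is an appoggiatura.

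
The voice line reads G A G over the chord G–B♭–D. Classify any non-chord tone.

A is a neighbor tone.

The harmony at that moment is G minor triad (G, B♭, D); A is not a chord tone.
It is approached by step up from G and left by step down to G.
Step away and step back to the same note — a neighbor tone (upper neighbor).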